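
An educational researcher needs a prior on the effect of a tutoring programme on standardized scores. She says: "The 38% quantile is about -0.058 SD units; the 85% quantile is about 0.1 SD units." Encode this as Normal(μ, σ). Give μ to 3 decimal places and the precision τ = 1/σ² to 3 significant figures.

The p-quantile of Normal(μ,σ) is μ + z_p·σ, with z_{0.38} = -0.3055 and z_{0.85} = 1.036.
Eliminate σ: μ = (z₂·x₁ − z₁·x₂)/(z₂ − z₁) = (1.036·-0.058 − (-0.3055)·0.1)/1.342 = -0.022.
Then σ = (x₂ − x₁)/(z₂ − z₁) = (0.1 − -0.058)/1.342 = 0.118.
Precision τ = 1/σ² = 1/0.1177² = 72.1.

μ = -0.022, τ = 72.1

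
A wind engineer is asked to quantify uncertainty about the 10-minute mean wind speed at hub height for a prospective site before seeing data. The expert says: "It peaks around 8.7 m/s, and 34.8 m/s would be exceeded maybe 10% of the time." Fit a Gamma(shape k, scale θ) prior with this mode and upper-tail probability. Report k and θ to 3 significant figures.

Gamma(k,θ) with k>1 has mode (k−1)θ, so θ = 8.7/(k−1).
Need P(X < 34.8) = 0.9 with θ tied to k this way. Start at k = 2, θ = 8.7: P(X<34.8) ≈ 0.908.
Too high — lower k to spread out. Iterating converges to k ≈ 1.96.
Then θ = 8.7/(1.96−1) ≈ 9.1.

k ≈ 1.96, θ ≈ 9.1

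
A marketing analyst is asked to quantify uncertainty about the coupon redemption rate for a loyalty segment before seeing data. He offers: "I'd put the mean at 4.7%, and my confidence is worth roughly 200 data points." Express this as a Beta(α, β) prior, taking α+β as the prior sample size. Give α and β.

Under the effective-sample-size interpretation, Beta(α, β) has prior mean α/(α+β) and prior sample size α+β.
So α+β = 200 and α/(α+β) = 0.047, giving α = 0.047·200 = 9.4 and β = 200 − 9.4 = 190.6.

α = 9.4, β = 190.6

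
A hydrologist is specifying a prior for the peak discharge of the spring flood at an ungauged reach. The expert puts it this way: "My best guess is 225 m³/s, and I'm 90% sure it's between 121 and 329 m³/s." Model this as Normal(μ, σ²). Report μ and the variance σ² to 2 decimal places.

A symmetric 90% interval runs μ ± z·σ with z = 1.645.
Half-width = 104, so σ = 104/1.645 = 63.228 and σ² = 3997.72.
μ is the stated best guess, 225.00.

μ = 225.00, σ² = 3997.72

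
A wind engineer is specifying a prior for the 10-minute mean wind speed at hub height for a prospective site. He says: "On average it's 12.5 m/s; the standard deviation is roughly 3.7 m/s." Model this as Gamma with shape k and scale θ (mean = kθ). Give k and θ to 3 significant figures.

For Gamma(k, scale θ): mean = kθ, variance = kθ², so CV = 1/√k.
CV = SD/mean = 3.7/12.5 = 0.296, hence k = 1/CV² = 11.4.
Then θ = mean/k = 12.5/11.4 = 1.1.

k ≈ 11.4, θ ≈ 1.1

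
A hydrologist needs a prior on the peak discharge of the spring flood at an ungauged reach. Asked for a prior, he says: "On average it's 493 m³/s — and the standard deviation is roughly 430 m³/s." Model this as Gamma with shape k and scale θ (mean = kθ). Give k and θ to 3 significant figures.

k ≈ 1.31, θ ≈ 375

For Gamma(k, scale θ): mean = kθ, variance = kθ², so CV = 1/√k.
CV = SD/mean = 430/493 = 0.8722, hence k = 1/CV² = 1.31.
Then θ = mean/k = 493/1.31 = 375.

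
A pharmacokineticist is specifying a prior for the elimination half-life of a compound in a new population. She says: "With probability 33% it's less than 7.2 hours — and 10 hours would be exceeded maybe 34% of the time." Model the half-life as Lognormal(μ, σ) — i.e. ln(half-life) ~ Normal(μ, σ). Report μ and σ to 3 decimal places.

μ ≈ 2.144, σ ≈ 0.385

If T ~ Lognormal(μ,σ) then ln T ~ Normal(μ,σ), so the p-quantile of ln T is μ + z_p·σ.
ln(7.2) = 1.974 and ln(10) = 2.303; z_{0.33} = -0.4399, z_{0.66} = 0.4125.
σ = (2.303 − 1.974)/(0.4125 − (-0.4399)) = 0.385.
μ = 1.974 − (-0.4399)·0.385 = 2.144.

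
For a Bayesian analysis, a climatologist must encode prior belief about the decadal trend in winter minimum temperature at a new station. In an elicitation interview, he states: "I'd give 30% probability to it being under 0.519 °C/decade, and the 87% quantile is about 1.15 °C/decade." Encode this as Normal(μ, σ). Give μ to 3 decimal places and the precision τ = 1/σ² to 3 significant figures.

μ = 0.719, τ = 6.84

The p-quantile of Normal(μ,σ) is μ + z_p·σ, with z_{0.3} = -0.5244 and z_{0.87} = 1.126.
Eliminate σ: μ = (z₂·x₁ − z₁·x₂)/(z₂ − z₁) = (1.126·0.519 − (-0.5244)·1.15)/1.651 = 0.719.
Then σ = (x₂ − x₁)/(z₂ − z₁) = (1.15 − 0.519)/1.651 = 0.382.
Precision τ = 1/σ² = 1/0.3822² = 6.84.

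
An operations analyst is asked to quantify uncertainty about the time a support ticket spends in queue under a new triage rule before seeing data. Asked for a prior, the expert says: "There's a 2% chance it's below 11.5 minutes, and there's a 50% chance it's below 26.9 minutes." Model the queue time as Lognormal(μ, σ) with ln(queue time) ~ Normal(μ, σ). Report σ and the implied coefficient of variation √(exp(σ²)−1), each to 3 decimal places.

If T ~ Lognormal(μ,σ) then ln T ~ Normal(μ,σ), so the p-quantile of ln T is μ + z_p·σ.
ln(11.5) = 2.442 and ln(26.9) = 3.292; z_{0.02} = -2.054, z_{0.5} = 0.
σ = (3.292 − 2.442)/(0 − (-2.054)) = 0.414.
μ = 2.442 − (-2.054)·0.414 = 3.292.
CV = √(exp(σ²)−1) = √(exp(0.1712)−1) = 0.432.

σ ≈ 0.414, CV ≈ 0.432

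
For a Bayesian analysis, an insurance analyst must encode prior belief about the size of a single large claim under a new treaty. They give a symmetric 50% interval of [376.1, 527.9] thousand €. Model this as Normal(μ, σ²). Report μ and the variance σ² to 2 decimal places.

A symmetric 50% interval runs μ ± z·σ with z = 0.6745.
Half-width = 75.9, so σ = 75.9/0.6745 = 112.530 and σ² = 12662.89.
μ is the interval midpoint, 452.00.

μ = 452.00, σ² = 12662.89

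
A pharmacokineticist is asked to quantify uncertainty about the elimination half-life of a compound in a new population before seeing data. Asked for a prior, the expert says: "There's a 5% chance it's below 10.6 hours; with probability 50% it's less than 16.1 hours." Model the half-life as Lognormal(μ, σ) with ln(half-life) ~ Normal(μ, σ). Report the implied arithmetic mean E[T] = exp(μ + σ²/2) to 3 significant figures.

If T ~ Lognormal(μ,σ) then ln T ~ Normal(μ,σ), so the p-quantile of ln T is μ + z_p·σ.
ln(10.6) = 2.361 and ln(16.1) = 2.779; z_{0.05} = -1.645, z_{0.5} = 0.
σ = (2.779 − 2.361)/(0 − (-1.645)) = 0.254.
μ = 2.361 − (-1.645)·0.254 = 2.779.
E[T] = exp(μ + σ²/2) = exp(2.779 + 0.0323) = 16.6 hours.

E[T] ≈ 16.6 hours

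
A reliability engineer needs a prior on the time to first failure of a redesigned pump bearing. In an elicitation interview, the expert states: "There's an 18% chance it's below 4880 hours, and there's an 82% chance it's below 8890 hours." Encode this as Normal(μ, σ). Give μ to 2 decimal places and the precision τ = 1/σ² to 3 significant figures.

The p-quantile of Normal(μ,σ) is μ + z_p·σ, with z_{0.18} = -0.9154 and z_{0.82} = 0.9154.
Eliminate σ: μ = (z₂·x₁ − z₁·x₂)/(z₂ − z₁) = (0.9154·4880 − (-0.9154)·8890)/1.831 = 6885.00.
Then σ = (x₂ − x₁)/(z₂ − z₁) = (8890 − 4880)/1.831 = 2190.38.
Precision τ = 1/σ² = 1/2190² = 2.08e-07.

μ = 6885.00, τ = 2.08e-07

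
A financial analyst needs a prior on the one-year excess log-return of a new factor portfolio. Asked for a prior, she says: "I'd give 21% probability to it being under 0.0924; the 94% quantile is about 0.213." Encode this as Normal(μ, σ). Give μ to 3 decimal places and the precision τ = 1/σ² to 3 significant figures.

For Normal(μ,σ), the p-quantile is μ + z_p·σ. Here z_{0.21} = -0.8064, z_{0.94} = 1.555.
So 0.0924 = μ − 0.8064σ and 0.213 = μ + 1.555σ.
Subtracting: σ = (0.213 − 0.0924)/(1.555 − (-0.8064)) = 0.051.
Then μ = 0.0924 − (-0.8064)·0.051 = 0.134.
Precision τ = 1/σ² = 1/0.05108² = 383.

μ = 0.134, τ = 383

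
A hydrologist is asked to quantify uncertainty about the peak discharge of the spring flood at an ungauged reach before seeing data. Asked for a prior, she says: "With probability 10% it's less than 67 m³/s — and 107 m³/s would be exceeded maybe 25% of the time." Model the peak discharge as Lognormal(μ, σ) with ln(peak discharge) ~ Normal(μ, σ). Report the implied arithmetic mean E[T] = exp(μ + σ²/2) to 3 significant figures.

E[T] ≈ 93.7 m³/s

If T ~ Lognormal(μ,σ) then ln T ~ Normal(μ,σ), so the p-quantile of ln T is μ + z_p·σ.
ln(67) = 4.205 and ln(107) = 4.673; z_{0.1} = -1.282, z_{0.75} = 0.6745.
σ = (4.673 − 4.205)/(0.6745 − (-1.282)) = 0.239.
μ = 4.205 − (-1.282)·0.239 = 4.511.
E[T] = exp(μ + σ²/2) = exp(4.511 + 0.0286) = 93.7 m³/s.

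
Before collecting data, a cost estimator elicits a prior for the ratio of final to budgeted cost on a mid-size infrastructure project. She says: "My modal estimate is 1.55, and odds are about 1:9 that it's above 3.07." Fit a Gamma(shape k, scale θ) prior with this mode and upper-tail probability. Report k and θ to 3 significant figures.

k ≈ 5.1, θ ≈ 0.378

Gamma(k,θ) with k>1 has mode (k−1)θ, so θ = 1.55/(k−1).
Need P(X < 3.07) = 0.9 with θ tied to k this way. Start at k = 2, θ = 1.55: P(X<3.07) ≈ 0.589.
Too low — raise k to concentrate. Iterating converges to k ≈ 5.1.
Then θ = 1.55/(5.1−1) ≈ 0.378.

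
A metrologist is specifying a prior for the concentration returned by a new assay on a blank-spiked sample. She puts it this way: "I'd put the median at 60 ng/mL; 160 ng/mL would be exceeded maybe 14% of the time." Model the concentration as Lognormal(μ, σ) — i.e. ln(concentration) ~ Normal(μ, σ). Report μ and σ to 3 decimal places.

μ ≈ 4.094, σ ≈ 0.908

If T ~ Lognormal(μ,σ) then ln T ~ Normal(μ,σ), so the p-quantile of ln T is μ + z_p·σ.
ln(60) = 4.094 and ln(160) = 5.075; z_{0.5} = 0, z_{0.86} = 1.08.
σ = (5.075 − 4.094)/(1.08 − (0)) = 0.908.
μ = 4.094 − (0)·0.908 = 4.094.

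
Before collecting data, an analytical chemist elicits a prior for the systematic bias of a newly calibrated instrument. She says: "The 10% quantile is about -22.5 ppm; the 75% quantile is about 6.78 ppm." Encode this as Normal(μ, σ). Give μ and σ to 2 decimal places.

μ = -3.32, σ = 14.97

The p-quantile of Normal(μ,σ) is μ + z_p·σ, with z_{0.1} = -1.282 and z_{0.75} = 0.6745.
Eliminate σ: μ = (z₂·x₁ − z₁·x₂)/(z₂ − z₁) = (0.6745·-22.5 − (-1.282)·6.78)/1.956 = -3.32.
Then σ = (x₂ − x₁)/(z₂ − z₁) = (6.78 − -22.5)/1.956 = 14.97.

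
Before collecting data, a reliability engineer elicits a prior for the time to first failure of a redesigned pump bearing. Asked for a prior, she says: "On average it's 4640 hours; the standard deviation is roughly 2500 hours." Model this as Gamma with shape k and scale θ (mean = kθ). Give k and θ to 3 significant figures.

k ≈ 3.44, θ ≈ 1350

For Gamma(k, scale θ): mean = kθ, variance = kθ², so CV = 1/√k.
CV = SD/mean = 2500/4640 = 0.5388, hence k = 1/CV² = 3.44.
Then θ = mean/k = 4640/3.44 = 1350.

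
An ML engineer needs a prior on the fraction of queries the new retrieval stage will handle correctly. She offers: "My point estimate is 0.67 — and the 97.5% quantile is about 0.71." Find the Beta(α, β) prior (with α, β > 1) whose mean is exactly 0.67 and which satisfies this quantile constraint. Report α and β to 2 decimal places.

With mean 0.67 fixed, write α = 0.67s, β = 0.33s where s = α+β.
Need P(θ < 0.71) = 0.975 under Beta(0.67s, 0.33s). Normal approximation: (q−m)/√(m(1−m)/s) ≈ z_{0.975} = 1.96, so s ≈ 0.67·0.33·(1.96)²/(0.71−0.67)² = 530.8.
At s = 530.8: P(θ<0.71) ≈ 0.977. Adjusting to match 0.975 gives s ≈ 513.05.
So α = 0.67·513.05 ≈ 343.74, β = 0.33·513.05 ≈ 169.31.

α ≈ 343.74, β ≈ 169.31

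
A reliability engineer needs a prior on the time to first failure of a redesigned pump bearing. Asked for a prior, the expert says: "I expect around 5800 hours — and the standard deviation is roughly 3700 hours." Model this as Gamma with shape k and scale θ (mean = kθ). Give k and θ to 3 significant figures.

For Gamma(k, scale θ): mean = kθ, variance = kθ², so CV = 1/√k.
CV = SD/mean = 3700/5800 = 0.6379, hence k = 1/CV² = 2.46.
Then θ = mean/k = 5800/2.46 = 2360.

k ≈ 2.46, θ ≈ 2360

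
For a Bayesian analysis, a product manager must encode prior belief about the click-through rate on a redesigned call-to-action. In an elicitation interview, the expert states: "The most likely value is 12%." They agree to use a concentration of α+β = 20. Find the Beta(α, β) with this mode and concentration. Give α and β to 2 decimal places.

For α,β > 1 the Beta mode is (α−1)/(α+β−2). With α+β = 20, the mode is (α−1)/18.
Set (α−1)/18 = 0.12 → α = 1 + 0.12·18 = 3.16.
β = 20 − α = 16.84.

α = 3.16, β = 16.84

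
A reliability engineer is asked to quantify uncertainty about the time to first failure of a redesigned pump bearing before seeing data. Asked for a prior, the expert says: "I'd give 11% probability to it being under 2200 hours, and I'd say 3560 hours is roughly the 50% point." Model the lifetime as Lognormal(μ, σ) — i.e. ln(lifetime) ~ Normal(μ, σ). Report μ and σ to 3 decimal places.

If T ~ Lognormal(μ,σ) then ln T ~ Normal(μ,σ), so the p-quantile of ln T is μ + z_p·σ.
ln(2200) = 7.696 and ln(3560) = 8.178; z_{0.11} = -1.227, z_{0.5} = 0.
σ = (8.178 − 7.696)/(0 − (-1.227)) = 0.392.
μ = 7.696 − (-1.227)·0.392 = 8.178.

μ ≈ 8.178, σ ≈ 0.392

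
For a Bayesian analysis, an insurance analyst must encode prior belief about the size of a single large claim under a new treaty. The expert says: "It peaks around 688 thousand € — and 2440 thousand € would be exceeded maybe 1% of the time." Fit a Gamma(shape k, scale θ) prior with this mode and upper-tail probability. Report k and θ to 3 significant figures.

k ≈ 3.69, θ ≈ 255

Gamma(k,θ) with k>1 has mode (k−1)θ, so θ = 688/(k−1).
Need P(X < 2440) = 0.99 with θ tied to k this way. Start at k = 2, θ = 688: P(X<2440) ≈ 0.869.
Too low — raise k to concentrate. Iterating converges to k ≈ 3.69.
Then θ = 688/(3.69−1) ≈ 255.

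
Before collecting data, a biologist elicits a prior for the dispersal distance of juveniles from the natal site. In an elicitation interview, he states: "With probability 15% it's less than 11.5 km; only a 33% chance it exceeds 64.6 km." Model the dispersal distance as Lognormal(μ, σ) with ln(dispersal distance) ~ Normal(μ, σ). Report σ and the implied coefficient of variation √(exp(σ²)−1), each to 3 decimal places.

σ ≈ 1.169, CV ≈ 1.709

If T ~ Lognormal(μ,σ) then ln T ~ Normal(μ,σ), so the p-quantile of ln T is μ + z_p·σ.
ln(11.5) = 2.442 and ln(64.6) = 4.168; z_{0.15} = -1.036, z_{0.67} = 0.4399.
σ = (4.168 − 2.442)/(0.4399 − (-1.036)) = 1.169.
μ = 2.442 − (-1.036)·1.169 = 3.654.
CV = √(exp(σ²)−1) = √(exp(1.3666)−1) = 1.709.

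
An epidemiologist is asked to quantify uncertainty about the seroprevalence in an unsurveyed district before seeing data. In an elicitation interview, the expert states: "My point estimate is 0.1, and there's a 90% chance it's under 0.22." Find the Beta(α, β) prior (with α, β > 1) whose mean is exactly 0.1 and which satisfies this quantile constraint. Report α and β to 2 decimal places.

α ≈ 1.10, β ≈ 9.93

With mean 0.1 fixed, write α = 0.1s, β = 0.9s where s = α+β.
Need P(θ < 0.22) = 0.9 under Beta(0.1s, 0.9s). Normal approximation: (q−m)/√(m(1−m)/s) ≈ z_{0.9} = 1.28, so s ≈ 0.1·0.9·(1.28)²/(0.22−0.1)² = 10.3.
At s = 10.3: P(θ<0.22) ≈ 0.895. Adjusting to match 0.9 gives s ≈ 11.03.
So α = 0.1·11.03 ≈ 1.10, β = 0.9·11.03 ≈ 9.93.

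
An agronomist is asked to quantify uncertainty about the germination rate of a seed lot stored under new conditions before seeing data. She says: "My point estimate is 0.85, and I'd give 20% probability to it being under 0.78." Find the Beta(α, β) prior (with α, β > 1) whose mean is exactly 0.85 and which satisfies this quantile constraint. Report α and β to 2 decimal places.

α ≈ 12.87, β ≈ 2.27

With mean 0.85 fixed, write α = 0.85s, β = 0.15s where s = α+β.
Need P(θ < 0.78) = 0.2 under Beta(0.85s, 0.15s). Normal approximation: (q−m)/√(m(1−m)/s) ≈ z_{0.2} = -0.842, so s ≈ 0.85·0.15·(-0.842)²/(0.78−0.85)² = 18.4.
At s = 18.4: P(θ<0.78) ≈ 0.185. Adjusting to match 0.2 gives s ≈ 15.15.
So α = 0.85·15.15 ≈ 12.87, β = 0.15·15.15 ≈ 2.27.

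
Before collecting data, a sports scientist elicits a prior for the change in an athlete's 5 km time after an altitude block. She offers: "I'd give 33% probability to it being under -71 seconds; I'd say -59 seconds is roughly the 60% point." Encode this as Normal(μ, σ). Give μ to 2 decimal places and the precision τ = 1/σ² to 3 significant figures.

The p-quantile of Normal(μ,σ) is μ + z_p·σ, with z_{0.33} = -0.4399 and z_{0.6} = 0.2533.
Eliminate σ: μ = (z₂·x₁ − z₁·x₂)/(z₂ − z₁) = (0.2533·-71 − (-0.4399)·-59)/0.6933 = -63.39.
Then σ = (x₂ − x₁)/(z₂ − z₁) = (-59 − -71)/0.6933 = 17.31.
Precision τ = 1/σ² = 1/17.31² = 0.00334.

μ = -63.39, τ = 0.00334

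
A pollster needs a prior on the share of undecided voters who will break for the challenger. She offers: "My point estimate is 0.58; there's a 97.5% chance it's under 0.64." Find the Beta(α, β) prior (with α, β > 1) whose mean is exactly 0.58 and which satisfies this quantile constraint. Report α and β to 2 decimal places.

With mean 0.58 fixed, write α = 0.58s, β = 0.42s where s = α+β.
Need P(θ < 0.64) = 0.975 under Beta(0.58s, 0.42s). Normal approximation: (q−m)/√(m(1−m)/s) ≈ z_{0.975} = 1.96, so s ≈ 0.58·0.42·(1.96)²/(0.64−0.58)² = 259.9.
At s = 259.9: P(θ<0.64) ≈ 0.976. Adjusting to match 0.975 gives s ≈ 253.39.
So α = 0.58·253.39 ≈ 146.96, β = 0.42·253.39 ≈ 106.42.

α ≈ 146.96, β ≈ 106.42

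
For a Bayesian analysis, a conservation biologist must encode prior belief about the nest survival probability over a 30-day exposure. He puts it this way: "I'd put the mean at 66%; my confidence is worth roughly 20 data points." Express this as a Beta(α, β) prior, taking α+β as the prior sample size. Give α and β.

α = 13.2, β = 6.8

Under the effective-sample-size interpretation, Beta(α, β) has prior mean α/(α+β) and prior sample size α+β.
So α+β = 20 and α/(α+β) = 0.66, giving α = 0.66·20 = 13.2 and β = 20 − 13.2 = 6.8.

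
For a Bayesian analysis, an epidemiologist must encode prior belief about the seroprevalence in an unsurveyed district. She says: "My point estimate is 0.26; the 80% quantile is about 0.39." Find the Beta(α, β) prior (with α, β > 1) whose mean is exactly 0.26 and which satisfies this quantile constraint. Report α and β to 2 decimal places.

α ≈ 1.85, β ≈ 5.26

With mean 0.26 fixed, write α = 0.26s, β = 0.74s where s = α+β.
Need P(θ < 0.39) = 0.8 under Beta(0.26s, 0.74s). Normal approximation: (q−m)/√(m(1−m)/s) ≈ z_{0.8} = 0.842, so s ≈ 0.26·0.74·(0.842)²/(0.39−0.26)² = 8.1.
At s = 8.1: P(θ<0.39) ≈ 0.811. Adjusting to match 0.8 gives s ≈ 7.11.
So α = 0.26·7.11 ≈ 1.85, β = 0.74·7.11 ≈ 5.26.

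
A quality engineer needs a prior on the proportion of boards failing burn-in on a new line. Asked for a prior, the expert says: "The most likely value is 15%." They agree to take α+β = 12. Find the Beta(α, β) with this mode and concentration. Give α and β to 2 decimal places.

α = 2.50, β = 9.50

For α,β > 1 the Beta mode is (α−1)/(α+β−2). With α+β = 12, the mode is (α−1)/10.
Set (α−1)/10 = 0.15 → α = 1 + 0.15·10 = 2.50.
β = 12 − α = 9.50.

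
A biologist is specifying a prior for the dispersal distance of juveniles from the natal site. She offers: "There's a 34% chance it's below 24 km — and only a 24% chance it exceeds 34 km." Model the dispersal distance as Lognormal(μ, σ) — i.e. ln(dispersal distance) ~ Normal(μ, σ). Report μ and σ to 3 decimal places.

If T ~ Lognormal(μ,σ) then ln T ~ Normal(μ,σ), so the p-quantile of ln T is μ + z_p·σ.
ln(24) = 3.178 and ln(34) = 3.526; z_{0.34} = -0.4125, z_{0.76} = 0.7063.
σ = (3.526 − 3.178)/(0.7063 − (-0.4125)) = 0.311.
μ = 3.178 − (-0.4125)·0.311 = 3.306.

μ ≈ 3.306, σ ≈ 0.311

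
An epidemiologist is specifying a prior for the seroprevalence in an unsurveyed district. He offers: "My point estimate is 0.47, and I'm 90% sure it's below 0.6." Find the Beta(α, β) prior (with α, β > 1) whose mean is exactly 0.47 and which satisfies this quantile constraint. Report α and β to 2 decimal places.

α ≈ 11.32, β ≈ 12.76

With mean 0.47 fixed, write α = 0.47s, β = 0.53s where s = α+β.
Need P(θ < 0.6) = 0.9 under Beta(0.47s, 0.53s). Normal approximation: (q−m)/√(m(1−m)/s) ≈ z_{0.9} = 1.28, so s ≈ 0.47·0.53·(1.28)²/(0.6−0.47)² = 24.2.
At s = 24.2: P(θ<0.6) ≈ 0.901. Adjusting to match 0.9 gives s ≈ 24.08.
So α = 0.47·24.08 ≈ 11.32, β = 0.53·24.08 ≈ 12.76.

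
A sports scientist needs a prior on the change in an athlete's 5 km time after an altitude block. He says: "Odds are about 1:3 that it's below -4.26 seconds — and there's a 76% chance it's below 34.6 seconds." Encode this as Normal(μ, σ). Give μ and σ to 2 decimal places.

The p-quantile of Normal(μ,σ) is μ + z_p·σ, with z_{0.25} = -0.6745 and z_{0.76} = 0.7063.
Eliminate σ: μ = (z₂·x₁ − z₁·x₂)/(z₂ − z₁) = (0.7063·-4.26 − (-0.6745)·34.6)/1.381 = 14.72.
Then σ = (x₂ − x₁)/(z₂ − z₁) = (34.6 − -4.26)/1.381 = 28.14.

μ = 14.72, σ = 28.14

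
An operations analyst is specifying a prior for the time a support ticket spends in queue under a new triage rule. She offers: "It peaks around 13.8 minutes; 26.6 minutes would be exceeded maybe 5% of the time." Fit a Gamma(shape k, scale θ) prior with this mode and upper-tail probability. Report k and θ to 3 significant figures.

Gamma(k,θ) with k>1 has mode (k−1)θ, so θ = 13.8/(k−1).
Need P(X < 26.6) = 0.95 with θ tied to k this way. Start at k = 2, θ = 13.8: P(X<26.6) ≈ 0.574.
Too low — raise k to concentrate. Iterating converges to k ≈ 7.45.
Then θ = 13.8/(7.45−1) ≈ 2.14.

k ≈ 7.45, θ ≈ 2.14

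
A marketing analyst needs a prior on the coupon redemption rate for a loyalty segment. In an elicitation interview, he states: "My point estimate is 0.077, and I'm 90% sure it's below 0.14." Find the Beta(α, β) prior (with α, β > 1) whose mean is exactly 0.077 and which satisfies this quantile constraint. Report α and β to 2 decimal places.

With mean 0.077 fixed, write α = 0.077s, β = 0.923s where s = α+β.
Need P(θ < 0.14) = 0.9 under Beta(0.077s, 0.923s). Normal approximation: (q−m)/√(m(1−m)/s) ≈ z_{0.9} = 1.28, so s ≈ 0.077·0.923·(1.28)²/(0.14−0.077)² = 29.4.
At s = 29.4: P(θ<0.14) ≈ 0.893. Adjusting to match 0.9 gives s ≈ 32.11.
So α = 0.077·32.11 ≈ 2.47, β = 0.923·32.11 ≈ 29.64.

α ≈ 2.47, β ≈ 29.64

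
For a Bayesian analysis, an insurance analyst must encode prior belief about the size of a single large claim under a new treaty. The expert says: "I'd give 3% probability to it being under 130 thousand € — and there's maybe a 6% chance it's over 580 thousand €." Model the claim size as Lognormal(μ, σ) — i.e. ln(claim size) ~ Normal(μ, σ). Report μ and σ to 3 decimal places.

μ ≈ 5.686, σ ≈ 0.435

If T ~ Lognormal(μ,σ) then ln T ~ Normal(μ,σ), so the p-quantile of ln T is μ + z_p·σ.
ln(130) = 4.868 and ln(580) = 6.363; z_{0.03} = -1.881, z_{0.94} = 1.555.
σ = (6.363 − 4.868)/(1.555 − (-1.881)) = 0.435.
μ = 4.868 − (-1.881)·0.435 = 5.686.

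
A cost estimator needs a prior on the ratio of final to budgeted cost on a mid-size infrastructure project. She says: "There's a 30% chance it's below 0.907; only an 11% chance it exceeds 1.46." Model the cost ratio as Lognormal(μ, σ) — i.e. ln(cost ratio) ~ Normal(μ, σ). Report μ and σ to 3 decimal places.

μ ≈ 0.045, σ ≈ 0.272

If T ~ Lognormal(μ,σ) then ln T ~ Normal(μ,σ), so the p-quantile of ln T is μ + z_p·σ.
ln(0.907) = -0.09761 and ln(1.46) = 0.3784; z_{0.3} = -0.5244, z_{0.89} = 1.227.
σ = (0.3784 − -0.09761)/(1.227 − (-0.5244)) = 0.272.
μ = -0.09761 − (-0.5244)·0.272 = 0.045.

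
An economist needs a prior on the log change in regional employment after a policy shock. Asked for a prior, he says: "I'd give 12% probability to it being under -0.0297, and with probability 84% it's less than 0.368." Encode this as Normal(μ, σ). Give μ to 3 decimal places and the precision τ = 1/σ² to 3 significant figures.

μ = 0.186, τ = 29.8

The p-quantile of Normal(μ,σ) is μ + z_p·σ, with z_{0.12} = -1.175 and z_{0.84} = 0.9945.
Eliminate σ: μ = (z₂·x₁ − z₁·x₂)/(z₂ − z₁) = (0.9945·-0.0297 − (-1.175)·0.368)/2.169 = 0.186.
Then σ = (x₂ − x₁)/(z₂ − z₁) = (0.368 − -0.0297)/2.169 = 0.183.
Precision τ = 1/σ² = 1/0.1833² = 29.8.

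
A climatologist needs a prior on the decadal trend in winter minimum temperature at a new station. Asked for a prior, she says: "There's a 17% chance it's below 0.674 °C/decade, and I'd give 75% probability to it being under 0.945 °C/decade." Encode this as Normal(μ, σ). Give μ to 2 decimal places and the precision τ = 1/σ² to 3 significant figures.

μ = 0.83, τ = 36.1

The p-quantile of Normal(μ,σ) is μ + z_p·σ, with z_{0.17} = -0.9542 and z_{0.75} = 0.6745.
Eliminate σ: μ = (z₂·x₁ − z₁·x₂)/(z₂ − z₁) = (0.6745·0.674 − (-0.9542)·0.945)/1.629 = 0.83.
Then σ = (x₂ − x₁)/(z₂ − z₁) = (0.945 − 0.674)/1.629 = 0.17.
Precision τ = 1/σ² = 1/0.1664² = 36.1.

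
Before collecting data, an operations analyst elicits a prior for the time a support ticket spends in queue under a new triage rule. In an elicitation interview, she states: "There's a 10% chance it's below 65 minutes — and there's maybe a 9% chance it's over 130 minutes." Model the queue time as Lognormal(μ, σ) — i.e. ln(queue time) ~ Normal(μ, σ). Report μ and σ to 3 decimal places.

If T ~ Lognormal(μ,σ) then ln T ~ Normal(μ,σ), so the p-quantile of ln T is μ + z_p·σ.
ln(65) = 4.174 and ln(130) = 4.868; z_{0.1} = -1.282, z_{0.91} = 1.341.
σ = (4.868 − 4.174)/(1.341 − (-1.282)) = 0.264.
μ = 4.174 − (-1.282)·0.264 = 4.513.

μ ≈ 4.513, σ ≈ 0.264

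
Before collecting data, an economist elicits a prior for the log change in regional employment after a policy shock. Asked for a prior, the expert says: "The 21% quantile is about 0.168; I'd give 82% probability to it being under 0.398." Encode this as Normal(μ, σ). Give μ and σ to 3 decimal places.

μ = 0.276, σ = 0.134

The p-quantile of Normal(μ,σ) is μ + z_p·σ, with z_{0.21} = -0.8064 and z_{0.82} = 0.9154.
Eliminate σ: μ = (z₂·x₁ − z₁·x₂)/(z₂ − z₁) = (0.9154·0.168 − (-0.8064)·0.398)/1.722 = 0.276.
Then σ = (x₂ − x₁)/(z₂ − z₁) = (0.398 − 0.168)/1.722 = 0.134.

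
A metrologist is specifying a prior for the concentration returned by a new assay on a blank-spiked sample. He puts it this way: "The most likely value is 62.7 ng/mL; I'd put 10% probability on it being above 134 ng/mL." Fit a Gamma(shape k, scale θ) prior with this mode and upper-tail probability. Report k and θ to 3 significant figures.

Gamma(k,θ) with k>1 has mode (k−1)θ, so θ = 62.7/(k−1).
Need P(X < 134) = 0.9 with θ tied to k this way. Start at k = 2, θ = 62.7: P(X<134) ≈ 0.630.
Too low — raise k to concentrate. Iterating converges to k ≈ 4.33.
Then θ = 62.7/(4.33−1) ≈ 18.8.

k ≈ 4.33, θ ≈ 18.8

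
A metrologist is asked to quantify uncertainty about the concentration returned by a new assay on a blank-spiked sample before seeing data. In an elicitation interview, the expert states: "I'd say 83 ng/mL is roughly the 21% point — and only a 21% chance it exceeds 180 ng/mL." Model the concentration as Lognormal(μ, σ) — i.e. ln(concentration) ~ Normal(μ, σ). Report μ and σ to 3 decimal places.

μ ≈ 4.806, σ ≈ 0.480

If T ~ Lognormal(μ,σ) then ln T ~ Normal(μ,σ), so the p-quantile of ln T is μ + z_p·σ.
ln(83) = 4.419 and ln(180) = 5.193; z_{0.21} = -0.8064, z_{0.79} = 0.8064.
σ = (5.193 − 4.419)/(0.8064 − (-0.8064)) = 0.480.
μ = 4.419 − (-0.8064)·0.480 = 4.806.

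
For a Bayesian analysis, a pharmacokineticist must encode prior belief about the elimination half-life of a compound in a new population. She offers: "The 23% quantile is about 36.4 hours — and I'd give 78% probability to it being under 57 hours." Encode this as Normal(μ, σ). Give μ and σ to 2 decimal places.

μ = 46.47, σ = 13.63

The p-quantile of Normal(μ,σ) is μ + z_p·σ, with z_{0.23} = -0.7388 and z_{0.78} = 0.7722.
Eliminate σ: μ = (z₂·x₁ − z₁·x₂)/(z₂ − z₁) = (0.7722·36.4 − (-0.7388)·57)/1.511 = 46.47.
Then σ = (x₂ − x₁)/(z₂ − z₁) = (57 − 36.4)/1.511 = 13.63.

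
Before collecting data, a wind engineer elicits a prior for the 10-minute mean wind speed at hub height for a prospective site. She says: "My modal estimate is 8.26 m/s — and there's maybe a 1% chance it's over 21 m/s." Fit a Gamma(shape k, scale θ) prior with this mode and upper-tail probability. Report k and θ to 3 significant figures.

k ≈ 6.37, θ ≈ 1.54

Gamma(k,θ) with k>1 has mode (k−1)θ, so θ = 8.26/(k−1).
Need P(X < 21) = 0.99 with θ tied to k this way. Start at k = 2, θ = 8.26: P(X<21) ≈ 0.721.
Too low — raise k to concentrate. Iterating converges to k ≈ 6.37.
Then θ = 8.26/(6.37−1) ≈ 1.54.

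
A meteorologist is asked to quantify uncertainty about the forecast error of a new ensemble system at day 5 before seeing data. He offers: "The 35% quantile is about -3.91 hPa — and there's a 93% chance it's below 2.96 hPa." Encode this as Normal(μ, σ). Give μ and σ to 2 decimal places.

For Normal(μ,σ), the p-quantile is μ + z_p·σ. Here z_{0.35} = -0.3853, z_{0.93} = 1.476.
So -3.91 = μ − 0.3853σ and 2.96 = μ + 1.476σ.
Subtracting: σ = (2.96 − -3.91)/(1.476 − (-0.3853)) = 3.69.
Then μ = -3.91 − (-0.3853)·3.69 = -2.49.

μ = -2.49, σ = 3.69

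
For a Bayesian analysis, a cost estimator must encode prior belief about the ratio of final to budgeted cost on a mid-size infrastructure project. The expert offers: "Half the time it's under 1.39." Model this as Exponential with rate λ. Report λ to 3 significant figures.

λ ≈ 0.499

Exponential median = ln 2 / λ, so λ = ln 2 / 1.39 = 0.499.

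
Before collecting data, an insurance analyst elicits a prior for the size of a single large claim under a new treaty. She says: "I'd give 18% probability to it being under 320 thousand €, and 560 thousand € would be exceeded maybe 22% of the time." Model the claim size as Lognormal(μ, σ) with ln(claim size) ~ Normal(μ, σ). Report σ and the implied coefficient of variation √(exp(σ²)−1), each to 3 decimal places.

σ ≈ 0.332, CV ≈ 0.341

If T ~ Lognormal(μ,σ) then ln T ~ Normal(μ,σ), so the p-quantile of ln T is μ + z_p·σ.
ln(320) = 5.768 and ln(560) = 6.328; z_{0.18} = -0.9154, z_{0.78} = 0.7722.
σ = (6.328 − 5.768)/(0.7722 − (-0.9154)) = 0.332.
μ = 5.768 − (-0.9154)·0.332 = 6.072.
CV = √(exp(σ²)−1) = √(exp(0.1100)−1) = 0.341.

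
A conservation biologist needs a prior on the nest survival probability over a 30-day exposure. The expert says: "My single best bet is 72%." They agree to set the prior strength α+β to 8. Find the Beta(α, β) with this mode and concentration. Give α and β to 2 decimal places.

α = 5.32, β = 2.68

For α,β > 1 the Beta mode is (α−1)/(α+β−2). With α+β = 8, the mode is (α−1)/6.
Set (α−1)/6 = 0.72 → α = 1 + 0.72·6 = 5.32.
β = 8 − α = 2.68.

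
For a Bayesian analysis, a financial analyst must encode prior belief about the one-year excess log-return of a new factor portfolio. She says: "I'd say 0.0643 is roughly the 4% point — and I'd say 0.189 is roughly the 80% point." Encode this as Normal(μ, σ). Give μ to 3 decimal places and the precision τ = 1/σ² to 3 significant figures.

μ = 0.149, τ = 432

For Normal(μ,σ), the p-quantile is μ + z_p·σ. Here z_{0.04} = -1.751, z_{0.8} = 0.8416.
So 0.0643 = μ − 1.751σ and 0.189 = μ + 0.8416σ.
Subtracting: σ = (0.189 − 0.0643)/(0.8416 − (-1.751)) = 0.048.
Then μ = 0.0643 − (-1.751)·0.048 = 0.149.
Precision τ = 1/σ² = 1/0.0481² = 432.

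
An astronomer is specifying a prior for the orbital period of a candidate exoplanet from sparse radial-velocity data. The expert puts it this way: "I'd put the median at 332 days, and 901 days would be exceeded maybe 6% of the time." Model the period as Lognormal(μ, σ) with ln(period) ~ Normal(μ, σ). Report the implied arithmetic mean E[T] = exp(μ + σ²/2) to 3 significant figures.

E[T] ≈ 408 days

If T ~ Lognormal(μ,σ) then ln T ~ Normal(μ,σ), so the p-quantile of ln T is μ + z_p·σ.
ln(332) = 5.805 and ln(901) = 6.804; z_{0.5} = 0, z_{0.94} = 1.555.
σ = (6.804 − 5.805)/(1.555 − (0)) = 0.642.
μ = 5.805 − (0)·0.642 = 5.805.
E[T] = exp(μ + σ²/2) = exp(5.805 + 0.2062) = 408 days.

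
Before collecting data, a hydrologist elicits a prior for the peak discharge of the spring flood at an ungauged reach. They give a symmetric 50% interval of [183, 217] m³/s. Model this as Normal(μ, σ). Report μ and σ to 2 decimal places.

μ = 200.00, σ = 25.20

A symmetric 50% interval runs μ ± z·σ with z = 0.6745.
Half-width = 17, so σ = 17/0.6745 = 25.20.
μ is the interval midpoint, 200.00.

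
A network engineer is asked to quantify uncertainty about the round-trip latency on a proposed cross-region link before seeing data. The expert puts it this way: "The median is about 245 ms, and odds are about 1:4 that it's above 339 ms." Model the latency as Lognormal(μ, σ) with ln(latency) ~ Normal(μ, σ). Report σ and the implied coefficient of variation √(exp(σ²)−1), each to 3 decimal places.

σ ≈ 0.386, CV ≈ 0.401

If T ~ Lognormal(μ,σ) then ln T ~ Normal(μ,σ), so the p-quantile of ln T is μ + z_p·σ.
ln(245) = 5.501 and ln(339) = 5.826; z_{0.5} = 0, z_{0.8} = 0.8416.
σ = (5.826 − 5.501)/(0.8416 − (0)) = 0.386.
μ = 5.501 − (0)·0.386 = 5.501.
CV = √(exp(σ²)−1) = √(exp(0.1489)−1) = 0.401.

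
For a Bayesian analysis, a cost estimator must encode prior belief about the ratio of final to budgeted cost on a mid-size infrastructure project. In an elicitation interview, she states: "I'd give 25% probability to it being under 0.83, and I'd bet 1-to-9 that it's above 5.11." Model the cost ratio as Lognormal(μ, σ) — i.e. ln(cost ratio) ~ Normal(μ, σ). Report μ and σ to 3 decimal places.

μ ≈ 0.440, σ ≈ 0.929

If T ~ Lognormal(μ,σ) then ln T ~ Normal(μ,σ), so the p-quantile of ln T is μ + z_p·σ.
ln(0.83) = -0.1863 and ln(5.11) = 1.631; z_{0.25} = -0.6745, z_{0.9} = 1.282.
σ = (1.631 − -0.1863)/(1.282 − (-0.6745)) = 0.929.
μ = -0.1863 − (-0.6745)·0.929 = 0.440.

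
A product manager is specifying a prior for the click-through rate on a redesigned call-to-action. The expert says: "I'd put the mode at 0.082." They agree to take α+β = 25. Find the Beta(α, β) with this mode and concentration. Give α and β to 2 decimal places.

For α,β > 1 the Beta mode is (α−1)/(α+β−2). With α+β = 25, the mode is (α−1)/23.
Set (α−1)/23 = 0.082 → α = 1 + 0.082·23 = 2.89.
β = 25 − α = 22.11.

α = 2.89, β = 22.11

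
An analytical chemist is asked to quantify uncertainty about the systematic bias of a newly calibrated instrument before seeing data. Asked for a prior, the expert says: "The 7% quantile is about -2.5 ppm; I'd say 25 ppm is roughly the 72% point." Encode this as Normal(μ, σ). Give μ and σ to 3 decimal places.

For Normal(μ,σ), the p-quantile is μ + z_p·σ. Here z_{0.07} = -1.476, z_{0.72} = 0.5828.
So -2.5 = μ − 1.476σ and 25 = μ + 0.5828σ.
Subtracting: σ = (25 − -2.5)/(0.5828 − (-1.476)) = 13.358.
Then μ = -2.5 − (-1.476)·13.358 = 17.214.

μ = 17.214, σ = 13.358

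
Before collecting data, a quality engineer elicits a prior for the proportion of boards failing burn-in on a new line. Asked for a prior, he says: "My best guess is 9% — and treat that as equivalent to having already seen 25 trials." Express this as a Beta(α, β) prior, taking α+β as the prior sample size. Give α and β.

α = 2.25, β = 22.75

Under the effective-sample-size interpretation, Beta(α, β) has prior mean α/(α+β) and prior sample size α+β.
So α+β = 25 and α/(α+β) = 0.09, giving α = 0.09·25 = 2.25 and β = 25 − 2.25 = 22.75.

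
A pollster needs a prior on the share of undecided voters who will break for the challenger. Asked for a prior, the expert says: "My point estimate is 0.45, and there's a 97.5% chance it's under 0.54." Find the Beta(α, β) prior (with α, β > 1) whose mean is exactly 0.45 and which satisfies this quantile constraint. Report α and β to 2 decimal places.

α ≈ 53.13, β ≈ 64.93

With mean 0.45 fixed, write α = 0.45s, β = 0.55s where s = α+β.
Need P(θ < 0.54) = 0.975 under Beta(0.45s, 0.55s). Normal approximation: (q−m)/√(m(1−m)/s) ≈ z_{0.975} = 1.96, so s ≈ 0.45·0.55·(1.96)²/(0.54−0.45)² = 117.4.
At s = 117.4: P(θ<0.54) ≈ 0.975. Adjusting to match 0.975 gives s ≈ 118.06.
So α = 0.45·118.06 ≈ 53.13, β = 0.55·118.06 ≈ 64.93.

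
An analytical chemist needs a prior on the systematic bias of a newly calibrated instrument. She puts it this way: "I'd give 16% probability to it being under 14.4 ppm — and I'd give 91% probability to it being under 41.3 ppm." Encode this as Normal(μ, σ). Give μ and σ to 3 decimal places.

For Normal(μ,σ), the p-quantile is μ + z_p·σ. Here z_{0.16} = -0.9945, z_{0.91} = 1.341.
So 14.4 = μ − 0.9945σ and 41.3 = μ + 1.341σ.
Subtracting: σ = (41.3 − 14.4)/(1.341 − (-0.9945)) = 11.519.
Then μ = 14.4 − (-0.9945)·11.519 = 25.855.

μ = 25.855, σ = 11.519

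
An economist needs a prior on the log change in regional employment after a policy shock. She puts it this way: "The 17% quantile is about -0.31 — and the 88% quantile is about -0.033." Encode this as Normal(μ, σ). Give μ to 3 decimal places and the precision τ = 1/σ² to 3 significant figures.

The p-quantile of Normal(μ,σ) is μ + z_p·σ, with z_{0.17} = -0.9542 and z_{0.88} = 1.175.
Eliminate σ: μ = (z₂·x₁ − z₁·x₂)/(z₂ − z₁) = (1.175·-0.31 − (-0.9542)·-0.033)/2.129 = -0.186.
Then σ = (x₂ − x₁)/(z₂ − z₁) = (-0.033 − -0.31)/2.129 = 0.130.
Precision τ = 1/σ² = 1/0.1301² = 59.1.

μ = -0.186, τ = 59.1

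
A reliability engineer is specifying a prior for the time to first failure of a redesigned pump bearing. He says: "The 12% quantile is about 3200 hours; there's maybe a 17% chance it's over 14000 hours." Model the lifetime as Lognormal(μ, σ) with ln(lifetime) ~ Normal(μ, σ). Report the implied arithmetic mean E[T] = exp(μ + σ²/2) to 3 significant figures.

If T ~ Lognormal(μ,σ) then ln T ~ Normal(μ,σ), so the p-quantile of ln T is μ + z_p·σ.
ln(3200) = 8.071 and ln(14000) = 9.547; z_{0.12} = -1.175, z_{0.83} = 0.9542.
σ = (9.547 − 8.071)/(0.9542 − (-1.175)) = 0.693.
μ = 8.071 − (-1.175)·0.693 = 8.885.
E[T] = exp(μ + σ²/2) = exp(8.885 + 0.2403) = 9190 hours.

E[T] ≈ 9190 hours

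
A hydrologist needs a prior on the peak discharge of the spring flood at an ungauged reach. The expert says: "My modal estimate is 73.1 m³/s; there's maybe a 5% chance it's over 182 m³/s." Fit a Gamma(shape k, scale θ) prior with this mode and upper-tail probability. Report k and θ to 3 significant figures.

Gamma(k,θ) with k>1 has mode (k−1)θ, so θ = 73.1/(k−1).
Need P(X < 182) = 0.95 with θ tied to k this way. Start at k = 2, θ = 73.1: P(X<182) ≈ 0.711.
Too low — raise k to concentrate. Iterating converges to k ≈ 4.27.
Then θ = 73.1/(4.27−1) ≈ 22.4.

k ≈ 4.27, θ ≈ 22.4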